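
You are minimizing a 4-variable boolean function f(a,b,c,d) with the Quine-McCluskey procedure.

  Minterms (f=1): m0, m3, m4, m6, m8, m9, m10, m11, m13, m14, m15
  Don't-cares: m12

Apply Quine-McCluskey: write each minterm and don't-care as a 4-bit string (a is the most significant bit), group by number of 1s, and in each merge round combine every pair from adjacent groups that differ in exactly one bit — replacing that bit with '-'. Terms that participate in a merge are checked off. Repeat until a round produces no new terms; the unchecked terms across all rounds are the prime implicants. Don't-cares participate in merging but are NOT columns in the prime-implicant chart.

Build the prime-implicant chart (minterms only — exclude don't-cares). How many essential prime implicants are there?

4

[col 0] 0000*, 0011*, 0100*, 0110*, 1000*, 1001*, 1010*, 1011*, 1100*, 1101*, 1110*, 1111*
[col 1] -000*, -011, -100*, -110*, 0-00*, 01-0*, 1-00*, 1-01*, 1-10*, 1-11*, 10-0*, 10-1*, 100-*, 101-*, 11-0*, 11-1*, 110-*, 111-*
[col 2] --00, -1-0, 1--0*, 1--1*, 1-0-*, 1-1-*, 10--*, 11--*
[col 3] 1---
Prime implicants: --00, -011, -1-0, 1---
PI chart (minterm → PIs covering it):
  0 | --00  (sole → essential)
  3 | -011  (sole → essential)
  4 | --00,-1-0
  6 | -1-0  (sole → essential)
  8 | --00,1---
  9 | 1---  (sole → essential)
  10 | 1---  (sole → essential)
  11 | -011,1---
  13 | 1---  (sole → essential)
  14 | -1-0,1---
  15 | 1---  (sole → essential)
Essential prime implicants: --00, -011, -1-0, 1---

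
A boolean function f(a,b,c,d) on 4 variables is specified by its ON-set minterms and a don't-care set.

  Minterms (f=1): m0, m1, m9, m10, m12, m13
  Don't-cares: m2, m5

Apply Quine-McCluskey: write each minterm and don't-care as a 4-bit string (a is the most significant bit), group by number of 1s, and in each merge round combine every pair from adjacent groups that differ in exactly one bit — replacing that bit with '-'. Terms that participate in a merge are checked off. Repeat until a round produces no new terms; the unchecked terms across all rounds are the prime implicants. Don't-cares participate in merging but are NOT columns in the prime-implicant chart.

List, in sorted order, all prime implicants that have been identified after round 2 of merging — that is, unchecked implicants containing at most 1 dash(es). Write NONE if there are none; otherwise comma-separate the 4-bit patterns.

size-2^0 implicants → 0000(✓)  0001(✓)  0010(✓)  0101(✓)  1001(✓)  1010(✓)  1100(✓)  1101(✓)
size-2^1 implicants → -001(✓)  -010  -101(✓)  0-01(✓)  00-0  000-  1-01(✓)  110-
size-2^2 implicants → --01
Unchecked terms (primes): --01, -010, 00-0, 000-, 110-

-010, 00-0, 000-, 110-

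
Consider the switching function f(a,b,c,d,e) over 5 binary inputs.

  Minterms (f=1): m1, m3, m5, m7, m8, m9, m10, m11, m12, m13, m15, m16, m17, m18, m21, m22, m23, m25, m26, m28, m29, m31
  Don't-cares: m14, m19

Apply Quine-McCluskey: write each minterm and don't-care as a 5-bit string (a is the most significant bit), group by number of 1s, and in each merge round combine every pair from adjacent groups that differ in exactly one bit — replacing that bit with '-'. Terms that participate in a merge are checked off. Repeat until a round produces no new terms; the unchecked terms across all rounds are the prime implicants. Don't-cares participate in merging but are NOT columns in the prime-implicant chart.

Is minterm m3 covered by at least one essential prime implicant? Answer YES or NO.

Round 0: 00001✓ 00011✓ 00101✓ 00111✓ 01000✓ 01001✓ 01010✓ 01011✓ 01100✓ 01101✓ 01110✓ 01111✓ 10000✓ 10001✓ 10010✓ 10011✓ 10101✓ 10110✓ 10111✓ 11001✓ 11010✓ 11100✓ 11101✓ 11111✓
Round 1: -0001✓ -0011✓ -0101✓ -0111✓ -1001✓ -1010 -1100✓ -1101✓ -1111✓ 0-001✓ 0-011✓ 0-101✓ 0-111✓ 00-01✓ 00-11✓ 000-1✓ 001-1✓ 01-00✓ 01-01✓ 01-10✓ 01-11✓ 010-0✓ 010-1✓ 0100-✓ 0101-✓ 011-0✓ 011-1✓ 0110-✓ 0111-✓ 1-001✓ 1-010 1-101✓ 1-111✓ 10-01✓ 10-10✓ 10-11✓ 100-0✓ 100-1✓ 1000-✓ 1001-✓ 101-1✓ 1011-✓ 11-01✓ 111-1✓ 1110-✓
Round 2: --001✓ --101✓ --111✓ -0-01✓ -0-11✓ -00-1✓ -01-1✓ -1-01✓ -11-1✓ -110- 0--01✓ 0--11✓ 0-0-1✓ 0-1-1✓ 00--1✓ 01--0✓ 01--1✓ 01-0-✓ 01-1-✓ 010--✓ 011--✓ 1--01✓ 1-1-1✓ 10--1✓ 10-1- 100--
Round 3: ---01 --1-1 -0--1 0---1 01---
PIs = {---01, --1-1, -0--1, -1010, -110-, 0---1, 01---, 1-010, 10-1-, 100--}
Coverage chart:
  m1: ---01,-0--1,0---1
  m3: -0--1,0---1
  m5: ---01,--1-1,-0--1,0---1
  m7: --1-1,-0--1,0---1
  m8: 01--- ←essential
  m9: ---01,0---1,01---
  m10: -1010,01---
  m11: 0---1,01---
  m12: -110-,01---
  m13: ---01,--1-1,-110-,0---1,01---
  m15: --1-1,0---1,01---
  m16: 100-- ←essential
  m17: ---01,-0--1,100--
  m18: 1-010,10-1-,100--
  m21: ---01,--1-1,-0--1
  m22: 10-1- ←essential
  m23: --1-1,-0--1,10-1-
  m25: ---01 ←essential
  m26: -1010,1-010
  m28: -110- ←essential
  m29: ---01,--1-1,-110-
  m31: --1-1 ←essential
Essential: ---01, --1-1, -110-, 01---, 10-1-, 100--

NO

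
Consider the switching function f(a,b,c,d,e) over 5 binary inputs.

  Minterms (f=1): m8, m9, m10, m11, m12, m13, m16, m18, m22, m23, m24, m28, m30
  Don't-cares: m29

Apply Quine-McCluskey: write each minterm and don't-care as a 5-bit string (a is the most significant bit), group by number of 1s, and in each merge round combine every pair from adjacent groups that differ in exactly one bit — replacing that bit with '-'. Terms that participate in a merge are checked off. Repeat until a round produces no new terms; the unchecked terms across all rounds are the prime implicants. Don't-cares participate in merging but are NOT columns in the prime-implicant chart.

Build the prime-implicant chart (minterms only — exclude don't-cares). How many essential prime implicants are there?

Round 0: 01000✓ 01001✓ 01010✓ 01011✓ 01100✓ 01101✓ 10000✓ 10010✓ 10110✓ 10111✓ 11000✓ 11100✓ 11101✓ 11110✓
Round 1: -1000✓ -1100✓ -1101✓ 01-00✓ 01-01✓ 010-0✓ 010-1✓ 0100-✓ 0101-✓ 0110-✓ 1-000 1-110 10-10 100-0 1011- 11-00✓ 111-0 1110-✓
Round 2: -1-00 -110- 01-0- 010--
PIs = {-1-00, -110-, 01-0-, 010--, 1-000, 1-110, 10-10, 100-0, 1011-, 111-0}
Coverage chart:
  m8: -1-00,01-0-,010--
  m9: 01-0-,010--
  m10: 010-- ←essential
  m11: 010-- ←essential
  m12: -1-00,-110-,01-0-
  m13: -110-,01-0-
  m16: 1-000,100-0
  m18: 10-10,100-0
  m22: 1-110,10-10,1011-
  m23: 1011- ←essential
  m24: -1-00,1-000
  m28: -1-00,-110-,111-0
  m30: 1-110,111-0
Essential: 010--, 1011-

2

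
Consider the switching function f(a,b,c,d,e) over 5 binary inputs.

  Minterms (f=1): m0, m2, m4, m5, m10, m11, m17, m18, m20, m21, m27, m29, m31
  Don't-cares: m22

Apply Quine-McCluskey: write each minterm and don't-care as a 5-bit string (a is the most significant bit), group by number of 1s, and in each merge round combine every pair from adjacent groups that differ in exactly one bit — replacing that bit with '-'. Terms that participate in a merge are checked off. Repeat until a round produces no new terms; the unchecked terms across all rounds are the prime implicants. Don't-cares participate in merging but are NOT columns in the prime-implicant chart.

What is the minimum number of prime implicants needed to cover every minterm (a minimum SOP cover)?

Round 0: 00000✓ 00010✓ 00100✓ 00101✓ 01010✓ 01011✓ 10001✓ 10010✓ 10100✓ 10101✓ 10110✓ 11011✓ 11101✓ 11111✓
Round 1: -0010 -0100✓ -0101✓ -1011 0-010 00-00 000-0 0010-✓ 0101- 1-101 10-01 10-10 101-0 1010-✓ 11-11 111-1
Round 2: -010-
PIs = {-0010, -010-, -1011, 0-010, 00-00, 000-0, 0101-, 1-101, 10-01, 10-10, 101-0, 11-11, 111-1}
Coverage chart:
  m0: 00-00,000-0
  m2: -0010,0-010,000-0
  m4: -010-,00-00
  m5: -010- ←essential
  m10: 0-010,0101-
  m11: -1011,0101-
  m17: 10-01 ←essential
  m18: -0010,10-10
  m20: -010-,101-0
  m21: -010-,1-101,10-01
  m27: -1011,11-11
  m29: 1-101,111-1
  m31: 11-11,111-1
Essential: -010-, 10-01
Petrick residual → -0010, -1011, 0-010, 00-00, 111-1
Min cover (7 terms): b'c'de' + b'cd' + bc'de + a'c'de' + a'b'd'e' + ab'd'e + abce

7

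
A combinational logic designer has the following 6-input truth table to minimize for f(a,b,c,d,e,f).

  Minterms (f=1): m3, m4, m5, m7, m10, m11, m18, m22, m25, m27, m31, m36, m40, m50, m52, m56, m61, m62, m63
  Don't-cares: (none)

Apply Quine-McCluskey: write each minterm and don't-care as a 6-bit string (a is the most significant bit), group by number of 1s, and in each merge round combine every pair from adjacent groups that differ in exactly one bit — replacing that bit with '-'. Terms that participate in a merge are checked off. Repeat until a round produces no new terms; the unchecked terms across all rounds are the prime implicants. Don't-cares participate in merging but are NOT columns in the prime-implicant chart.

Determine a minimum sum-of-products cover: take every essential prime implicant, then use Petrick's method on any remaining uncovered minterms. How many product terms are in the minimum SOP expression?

11

[col 0] 000011*, 000100*, 000101*, 000111*, 001010*, 001011*, 010010*, 010110*, 011001*, 011011*, 011111*, 100100*, 101000*, 110010*, 110100*, 111000*, 111101*, 111110*, 111111*
[col 1] -00100, -10010, -11111, 0-1011, 00-011, 000-11, 0001-1, 00010-, 00101-, 010-10, 011-11, 0110-1, 1-0100, 1-1000, 1111-1, 11111-
Prime implicants: -00100, -10010, -11111, 0-1011, 00-011, 000-11, 0001-1, 00010-, 00101-, 010-10, 011-11, 0110-1, 1-0100, 1-1000, 1111-1, 11111-
PI chart (minterm → PIs covering it):
  3 | 00-011,000-11
  4 | -00100,00010-
  5 | 0001-1,00010-
  7 | 000-11,0001-1
  10 | 00101-  (sole → essential)
  11 | 0-1011,00-011,00101-
  18 | -10010,010-10
  22 | 010-10  (sole → essential)
  25 | 0110-1  (sole → essential)
  27 | 0-1011,011-11,0110-1
  31 | -11111,011-11
  36 | -00100,1-0100
  40 | 1-1000  (sole → essential)
  50 | -10010  (sole → essential)
  52 | 1-0100  (sole → essential)
  56 | 1-1000  (sole → essential)
  61 | 1111-1  (sole → essential)
  62 | 11111-  (sole → essential)
  63 | -11111,1111-1,11111-
Essential prime implicants: -10010, 00101-, 010-10, 0110-1, 1-0100, 1-1000, 1111-1, 11111-
Petrick residual → -11111, 000-11, 00010-
Minimum SOP uses 11 PIs: bc'd'ef' + bcdef + a'b'c'ef + a'b'c'de' + a'b'cd'e + a'bc'ef' + a'bcd'f + ac'de'f' + acd'e'f' + abcdf + abcde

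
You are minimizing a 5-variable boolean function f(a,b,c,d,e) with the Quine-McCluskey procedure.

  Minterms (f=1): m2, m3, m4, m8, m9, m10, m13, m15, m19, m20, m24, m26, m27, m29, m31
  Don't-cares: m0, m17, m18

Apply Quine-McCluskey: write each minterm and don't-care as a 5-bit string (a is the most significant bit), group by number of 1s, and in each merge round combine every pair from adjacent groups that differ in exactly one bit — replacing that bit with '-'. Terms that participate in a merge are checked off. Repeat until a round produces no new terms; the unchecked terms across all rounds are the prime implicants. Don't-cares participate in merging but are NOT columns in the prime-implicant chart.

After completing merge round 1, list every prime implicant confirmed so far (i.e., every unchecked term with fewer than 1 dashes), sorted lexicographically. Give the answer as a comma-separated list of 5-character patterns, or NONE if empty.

size-2^0 implicants → 00000(✓)  00010(✓)  00011(✓)  00100(✓)  01000(✓)  01001(✓)  01010(✓)  01101(✓)  01111(✓)  10001(✓)  10010(✓)  10011(✓)  10100(✓)  11000(✓)  11010(✓)  11011(✓)  11101(✓)  11111(✓)
size-2^1 implicants → -0010(✓)  -0011(✓)  -0100  -1000(✓)  -1010(✓)  -1101(✓)  -1111(✓)  0-000(✓)  0-010(✓)  00-00  000-0(✓)  0001-(✓)  01-01  010-0(✓)  0100-  011-1(✓)  1-010(✓)  1-011(✓)  100-1  1001-(✓)  11-11  110-0(✓)  1101-(✓)  111-1(✓)
size-2^2 implicants → --010  -001-  -10-0  -11-1  0-0-0  1-01-
Unchecked terms (primes): --010, -001-, -0100, -10-0, -11-1, 0-0-0, 00-00, 01-01, 0100-, 1-01-, 100-1, 11-11

NONE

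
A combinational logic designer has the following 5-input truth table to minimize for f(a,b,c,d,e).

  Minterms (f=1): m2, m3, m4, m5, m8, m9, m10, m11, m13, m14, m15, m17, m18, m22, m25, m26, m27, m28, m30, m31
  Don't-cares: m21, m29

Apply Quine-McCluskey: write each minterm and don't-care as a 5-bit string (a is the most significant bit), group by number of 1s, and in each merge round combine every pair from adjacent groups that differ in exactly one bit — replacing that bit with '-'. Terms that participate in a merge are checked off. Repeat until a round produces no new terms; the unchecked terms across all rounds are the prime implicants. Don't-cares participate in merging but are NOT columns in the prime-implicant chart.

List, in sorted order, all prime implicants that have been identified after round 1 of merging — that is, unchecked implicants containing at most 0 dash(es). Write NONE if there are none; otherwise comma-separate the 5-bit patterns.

NONE

[col 0] 00010*, 00011*, 00100*, 00101*, 01000*, 01001*, 01010*, 01011*, 01101*, 01110*, 01111*, 10001*, 10010*, 10101*, 10110*, 11001*, 11010*, 11011*, 11100*, 11101*, 11110*, 11111*
[col 1] -0010*, -0101*, -1001*, -1010*, -1011*, -1101*, -1110*, -1111*, 0-010*, 0-011*, 0-101*, 0001-*, 0010-, 01-01*, 01-10*, 01-11*, 010-0*, 010-1*, 0100-*, 0101-*, 011-1*, 0111-*, 1-001*, 1-010*, 1-101*, 1-110*, 10-01*, 10-10*, 11-01*, 11-10*, 11-11*, 110-1*, 1101-*, 111-0*, 111-1*, 1110-*, 1111-*
[col 2] --010, --101, -1-01*, -1-10*, -1-11*, -10-1*, -101-*, -11-1*, -111-*, 0-01-, 01--1*, 01-1-*, 010--, 1--01, 1--10, 11--1*, 11-1-*, 111--
[col 3] -1--1, -1-1-
Prime implicants: --010, --101, -1--1, -1-1-, 0-01-, 0010-, 010--, 1--01, 1--10, 111--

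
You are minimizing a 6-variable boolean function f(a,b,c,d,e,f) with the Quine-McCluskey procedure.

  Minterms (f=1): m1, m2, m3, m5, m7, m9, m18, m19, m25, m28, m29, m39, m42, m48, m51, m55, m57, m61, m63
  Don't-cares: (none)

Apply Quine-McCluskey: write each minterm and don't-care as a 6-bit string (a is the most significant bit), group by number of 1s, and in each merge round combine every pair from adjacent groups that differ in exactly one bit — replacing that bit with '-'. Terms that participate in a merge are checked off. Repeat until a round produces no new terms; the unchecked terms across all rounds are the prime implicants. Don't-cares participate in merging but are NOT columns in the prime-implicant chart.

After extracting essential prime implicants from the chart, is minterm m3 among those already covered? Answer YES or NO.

[col 0] 000001*, 000010*, 000011*, 000101*, 000111*, 001001*, 010010*, 010011*, 011001*, 011100*, 011101*, 100111*, 101010, 110000, 110011*, 110111*, 111001*, 111101*, 111111*
[col 1] -00111, -10011, -11001*, -11101*, 0-0010*, 0-0011*, 0-1001, 00-001, 000-01*, 000-11*, 0000-1*, 00001-*, 0001-1*, 01001-*, 011-01*, 01110-, 1-0111, 11-111, 110-11, 111-01*, 1111-1
[col 2] -11-01, 0-001-, 000--1
Prime implicants: -00111, -10011, -11-01, 0-001-, 0-1001, 00-001, 000--1, 01110-, 1-0111, 101010, 11-111, 110-11, 110000, 1111-1
PI chart (minterm → PIs covering it):
  1 | 00-001,000--1
  2 | 0-001-  (sole → essential)
  3 | 0-001-,000--1
  5 | 000--1  (sole → essential)
  7 | -00111,000--1
  9 | 0-1001,00-001
  18 | 0-001-  (sole → essential)
  19 | -10011,0-001-
  25 | -11-01,0-1001
  28 | 01110-  (sole → essential)
  29 | -11-01,01110-
  39 | -00111,1-0111
  42 | 101010  (sole → essential)
  48 | 110000  (sole → essential)
  51 | -10011,110-11
  55 | 1-0111,11-111,110-11
  57 | -11-01  (sole → essential)
  61 | -11-01,1111-1
  63 | 11-111,1111-1
Essential prime implicants: -11-01, 0-001-, 000--1, 01110-, 101010, 110000

YES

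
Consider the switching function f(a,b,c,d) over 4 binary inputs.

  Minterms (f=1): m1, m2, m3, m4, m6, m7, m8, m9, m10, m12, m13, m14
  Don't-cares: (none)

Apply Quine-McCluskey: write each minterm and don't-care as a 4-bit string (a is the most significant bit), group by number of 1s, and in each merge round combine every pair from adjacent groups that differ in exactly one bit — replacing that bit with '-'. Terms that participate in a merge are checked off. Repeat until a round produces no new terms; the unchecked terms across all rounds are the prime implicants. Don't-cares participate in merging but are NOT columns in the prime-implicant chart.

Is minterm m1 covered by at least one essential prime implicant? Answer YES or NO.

NO

size-2^0 implicants → 0001(✓)  0010(✓)  0011(✓)  0100(✓)  0110(✓)  0111(✓)  1000(✓)  1001(✓)  1010(✓)  1100(✓)  1101(✓)  1110(✓)
size-2^1 implicants → -001  -010(✓)  -100(✓)  -110(✓)  0-10(✓)  0-11(✓)  00-1  001-(✓)  01-0(✓)  011-(✓)  1-00(✓)  1-01(✓)  1-10(✓)  10-0(✓)  100-(✓)  11-0(✓)  110-(✓)
size-2^2 implicants → --10  -1-0  0-1-  1--0  1-0-
Unchecked terms (primes): --10, -001, -1-0, 0-1-, 00-1, 1--0, 1-0-
Minterm coverage:
  m1 ⊆ -001,00-1
  m2 ⊆ --10,0-1-
  m3 ⊆ 0-1-,00-1
  m4 ⊆ -1-0 [E]
  m6 ⊆ --10,-1-0,0-1-
  m7 ⊆ 0-1- [E]
  m8 ⊆ 1--0,1-0-
  m9 ⊆ -001,1-0-
  m10 ⊆ --10,1--0
  m12 ⊆ -1-0,1--0,1-0-
  m13 ⊆ 1-0- [E]
  m14 ⊆ --10,-1-0,1--0
E = {-1-0, 0-1-, 1-0-}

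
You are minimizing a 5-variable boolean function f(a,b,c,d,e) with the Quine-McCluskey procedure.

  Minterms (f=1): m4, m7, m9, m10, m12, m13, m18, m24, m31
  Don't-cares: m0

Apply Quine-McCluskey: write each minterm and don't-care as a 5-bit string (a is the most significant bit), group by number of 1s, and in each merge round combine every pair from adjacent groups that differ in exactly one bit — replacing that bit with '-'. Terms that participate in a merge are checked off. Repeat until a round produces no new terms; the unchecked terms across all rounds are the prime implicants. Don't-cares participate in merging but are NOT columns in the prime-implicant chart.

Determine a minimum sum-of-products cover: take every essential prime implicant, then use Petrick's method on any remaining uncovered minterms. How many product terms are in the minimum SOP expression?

7

Round 0: 00000✓ 00100✓ 00111 01001✓ 01010 01100✓ 01101✓ 10010 11000 11111
Round 1: 0-100 00-00 01-01 0110-
PIs = {0-100, 00-00, 00111, 01-01, 01010, 0110-, 10010, 11000, 11111}
Coverage chart:
  m4: 0-100,00-00
  m7: 00111 ←essential
  m9: 01-01 ←essential
  m10: 01010 ←essential
  m12: 0-100,0110-
  m13: 01-01,0110-
  m18: 10010 ←essential
  m24: 11000 ←essential
  m31: 11111 ←essential
Essential: 00111, 01-01, 01010, 10010, 11000, 11111
Petrick residual → 0-100
Min cover (7 terms): a'cd'e' + a'b'cde + a'bd'e + a'bc'de' + ab'c'de' + abc'd'e' + abcde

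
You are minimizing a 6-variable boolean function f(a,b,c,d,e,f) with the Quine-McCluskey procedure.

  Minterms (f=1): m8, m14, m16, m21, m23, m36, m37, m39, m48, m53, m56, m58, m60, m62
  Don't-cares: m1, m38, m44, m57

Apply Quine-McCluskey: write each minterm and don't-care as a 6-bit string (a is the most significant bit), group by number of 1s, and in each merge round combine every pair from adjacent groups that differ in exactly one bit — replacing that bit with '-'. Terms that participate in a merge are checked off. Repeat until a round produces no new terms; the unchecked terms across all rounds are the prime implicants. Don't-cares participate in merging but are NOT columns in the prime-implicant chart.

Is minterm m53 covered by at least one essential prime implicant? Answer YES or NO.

Round 0: 000001 001000 001110 010000✓ 010101✓ 010111✓ 100100✓ 100101✓ 100110✓ 100111✓ 101100✓ 110000✓ 110101✓ 111000✓ 111001✓ 111010✓ 111100✓ 111110✓
Round 1: -10000 -10101 0101-1 1-0101 1-1100 10-100 1001-0✓ 1001-1✓ 10010-✓ 10011-✓ 11-000 111-00✓ 111-10✓ 1110-0✓ 11100- 1111-0✓
Round 2: 1001-- 111--0
PIs = {-10000, -10101, 000001, 001000, 001110, 0101-1, 1-0101, 1-1100, 10-100, 1001--, 11-000, 111--0, 11100-}
Coverage chart:
  m8: 001000 ←essential
  m14: 001110 ←essential
  m16: -10000 ←essential
  m21: -10101,0101-1
  m23: 0101-1 ←essential
  m36: 10-100,1001--
  m37: 1-0101,1001--
  m39: 1001-- ←essential
  m48: -10000,11-000
  m53: -10101,1-0101
  m56: 11-000,111--0,11100-
  m58: 111--0 ←essential
  m60: 1-1100,111--0
  m62: 111--0 ←essential
Essential: -10000, 001000, 001110, 0101-1, 1001--, 111--0

NO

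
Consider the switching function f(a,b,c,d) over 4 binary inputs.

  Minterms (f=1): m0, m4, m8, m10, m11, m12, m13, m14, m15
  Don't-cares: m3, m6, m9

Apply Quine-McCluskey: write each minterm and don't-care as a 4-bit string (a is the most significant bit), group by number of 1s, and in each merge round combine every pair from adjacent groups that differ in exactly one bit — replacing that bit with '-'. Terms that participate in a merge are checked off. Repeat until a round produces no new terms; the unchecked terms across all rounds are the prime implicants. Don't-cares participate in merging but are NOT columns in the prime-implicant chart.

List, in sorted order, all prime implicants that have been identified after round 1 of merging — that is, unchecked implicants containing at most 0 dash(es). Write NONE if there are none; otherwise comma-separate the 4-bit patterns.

Round 0: 0000✓ 0011✓ 0100✓ 0110✓ 1000✓ 1001✓ 1010✓ 1011✓ 1100✓ 1101✓ 1110✓ 1111✓
Round 1: -000✓ -011 -100✓ -110✓ 0-00✓ 01-0✓ 1-00✓ 1-01✓ 1-10✓ 1-11✓ 10-0✓ 10-1✓ 100-✓ 101-✓ 11-0✓ 11-1✓ 110-✓ 111-✓
Round 2: --00 -1-0 1--0✓ 1--1✓ 1-0-✓ 1-1-✓ 10--✓ 11--✓
Round 3: 1---
PIs = {--00, -011, -1-0, 1---}

NONE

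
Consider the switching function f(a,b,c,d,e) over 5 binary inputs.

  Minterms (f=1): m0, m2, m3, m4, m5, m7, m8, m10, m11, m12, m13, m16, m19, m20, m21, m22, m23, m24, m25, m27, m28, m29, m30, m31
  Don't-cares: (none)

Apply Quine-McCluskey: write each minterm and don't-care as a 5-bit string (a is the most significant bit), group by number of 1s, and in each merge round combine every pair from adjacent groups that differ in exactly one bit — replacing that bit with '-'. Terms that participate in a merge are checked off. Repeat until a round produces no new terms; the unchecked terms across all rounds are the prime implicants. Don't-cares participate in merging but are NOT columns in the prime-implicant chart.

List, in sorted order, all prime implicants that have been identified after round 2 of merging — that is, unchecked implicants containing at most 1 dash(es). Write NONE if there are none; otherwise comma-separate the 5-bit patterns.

NONE

Round 0: 00000✓ 00010✓ 00011✓ 00100✓ 00101✓ 00111✓ 01000✓ 01010✓ 01011✓ 01100✓ 01101✓ 10000✓ 10011✓ 10100✓ 10101✓ 10110✓ 10111✓ 11000✓ 11001✓ 11011✓ 11100✓ 11101✓ 11110✓ 11111✓
Round 1: -0000✓ -0011✓ -0100✓ -0101✓ -0111✓ -1000✓ -1011✓ -1100✓ -1101✓ 0-000✓ 0-010✓ 0-011✓ 0-100✓ 0-101✓ 00-00✓ 00-11✓ 000-0✓ 0001-✓ 001-1✓ 0010-✓ 01-00✓ 010-0✓ 0101-✓ 0110-✓ 1-000✓ 1-011✓ 1-100✓ 1-101✓ 1-110✓ 1-111✓ 10-00✓ 10-11✓ 101-0✓ 101-1✓ 1010-✓ 1011-✓ 11-00✓ 11-01✓ 11-11✓ 110-1✓ 1100-✓ 111-0✓ 111-1✓ 1110-✓ 1111-✓
Round 2: --000✓ --011 --100✓ --101✓ -0-00✓ -0-11 -01-1 -010-✓ -1-00✓ -110-✓ 0--00✓ 0-0-0 0-01- 0-10-✓ 1--00✓ 1--11 1-1-0✓ 1-1-1✓ 1-10-✓ 1-11-✓ 101--✓ 11--1 11-0- 111--✓
Round 3: ---00 --10- 1-1--
PIs = {---00, --011, --10-, -0-11, -01-1, 0-0-0, 0-01-, 1--11, 1-1--, 11--1, 11-0-}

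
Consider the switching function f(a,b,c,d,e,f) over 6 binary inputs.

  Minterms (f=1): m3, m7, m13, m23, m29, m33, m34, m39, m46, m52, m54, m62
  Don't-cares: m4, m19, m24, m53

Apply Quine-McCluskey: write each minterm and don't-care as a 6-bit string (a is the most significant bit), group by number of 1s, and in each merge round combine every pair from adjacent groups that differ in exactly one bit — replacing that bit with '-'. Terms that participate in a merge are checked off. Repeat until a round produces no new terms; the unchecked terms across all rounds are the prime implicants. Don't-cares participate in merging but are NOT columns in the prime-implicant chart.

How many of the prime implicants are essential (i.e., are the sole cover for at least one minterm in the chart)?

[col 0] 000011*, 000100, 000111*, 001101*, 010011*, 010111*, 011000, 011101*, 100001, 100010, 100111*, 101110*, 110100*, 110101*, 110110*, 111110*
[col 1] -00111, 0-0011*, 0-0111*, 0-1101, 000-11*, 010-11*, 1-1110, 11-110, 1101-0, 11010-
[col 2] 0-0-11
Prime implicants: -00111, 0-0-11, 0-1101, 000100, 011000, 1-1110, 100001, 100010, 11-110, 1101-0, 11010-
PI chart (minterm → PIs covering it):
  3 | 0-0-11  (sole → essential)
  7 | -00111,0-0-11
  13 | 0-1101  (sole → essential)
  23 | 0-0-11  (sole → essential)
  29 | 0-1101  (sole → essential)
  33 | 100001  (sole → essential)
  34 | 100010  (sole → essential)
  39 | -00111  (sole → essential)
  46 | 1-1110  (sole → essential)
  52 | 1101-0,11010-
  54 | 11-110,1101-0
  62 | 1-1110,11-110
Essential prime implicants: -00111, 0-0-11, 0-1101, 1-1110, 100001, 100010

6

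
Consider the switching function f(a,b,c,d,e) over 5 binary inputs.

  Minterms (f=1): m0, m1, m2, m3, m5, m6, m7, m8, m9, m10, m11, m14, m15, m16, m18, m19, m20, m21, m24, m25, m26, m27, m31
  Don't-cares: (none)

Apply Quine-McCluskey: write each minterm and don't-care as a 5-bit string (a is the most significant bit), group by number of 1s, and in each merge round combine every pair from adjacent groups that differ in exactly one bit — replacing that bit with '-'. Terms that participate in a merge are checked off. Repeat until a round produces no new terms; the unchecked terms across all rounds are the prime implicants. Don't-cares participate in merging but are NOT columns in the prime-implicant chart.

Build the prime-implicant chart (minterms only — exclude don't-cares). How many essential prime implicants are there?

4

size-2^0 implicants → 00000(✓)  00001(✓)  00010(✓)  00011(✓)  00101(✓)  00110(✓)  00111(✓)  01000(✓)  01001(✓)  01010(✓)  01011(✓)  01110(✓)  01111(✓)  10000(✓)  10010(✓)  10011(✓)  10100(✓)  10101(✓)  11000(✓)  11001(✓)  11010(✓)  11011(✓)  11111(✓)
size-2^1 implicants → -0000(✓)  -0010(✓)  -0011(✓)  -0101  -1000(✓)  -1001(✓)  -1010(✓)  -1011(✓)  -1111(✓)  0-000(✓)  0-001(✓)  0-010(✓)  0-011(✓)  0-110(✓)  0-111(✓)  00-01(✓)  00-10(✓)  00-11(✓)  000-0(✓)  000-1(✓)  0000-(✓)  0001-(✓)  001-1(✓)  0011-(✓)  01-10(✓)  01-11(✓)  010-0(✓)  010-1(✓)  0100-(✓)  0101-(✓)  0111-(✓)  1-000(✓)  1-010(✓)  1-011(✓)  10-00  100-0(✓)  1001-(✓)  1010-  11-11(✓)  110-0(✓)  110-1(✓)  1100-(✓)  1101-(✓)
size-2^2 implicants → --000(✓)  --010(✓)  --011(✓)  -00-0(✓)  -001-(✓)  -1-11  -10-0(✓)  -10-1(✓)  -100-(✓)  -101-(✓)  0--10(✓)  0--11(✓)  0-0-0(✓)  0-0-1(✓)  0-00-(✓)  0-01-(✓)  0-11-(✓)  00--1  00-1-(✓)  000--(✓)  01-1-(✓)  010--(✓)  1-0-0(✓)  1-01-(✓)  110--(✓)
size-2^3 implicants → --0-0  --01-  -10--  0--1-  0-0--
Unchecked terms (primes): --0-0, --01-, -0101, -1-11, -10--, 0--1-, 0-0--, 00--1, 10-00, 1010-
Minterm coverage:
  m0 ⊆ --0-0,0-0--
  m1 ⊆ 0-0--,00--1
  m2 ⊆ --0-0,--01-,0--1-,0-0--
  m3 ⊆ --01-,0--1-,0-0--,00--1
  m5 ⊆ -0101,00--1
  m6 ⊆ 0--1- [E]
  m7 ⊆ 0--1-,00--1
  m8 ⊆ --0-0,-10--,0-0--
  m9 ⊆ -10--,0-0--
  m10 ⊆ --0-0,--01-,-10--,0--1-,0-0--
  m11 ⊆ --01-,-1-11,-10--,0--1-,0-0--
  m14 ⊆ 0--1- [E]
  m15 ⊆ -1-11,0--1-
  m16 ⊆ --0-0,10-00
  m18 ⊆ --0-0,--01-
  m19 ⊆ --01- [E]
  m20 ⊆ 10-00,1010-
  m21 ⊆ -0101,1010-
  m24 ⊆ --0-0,-10--
  m25 ⊆ -10-- [E]
  m26 ⊆ --0-0,--01-,-10--
  m27 ⊆ --01-,-1-11,-10--
  m31 ⊆ -1-11 [E]
E = {--01-, -1-11, -10--, 0--1-}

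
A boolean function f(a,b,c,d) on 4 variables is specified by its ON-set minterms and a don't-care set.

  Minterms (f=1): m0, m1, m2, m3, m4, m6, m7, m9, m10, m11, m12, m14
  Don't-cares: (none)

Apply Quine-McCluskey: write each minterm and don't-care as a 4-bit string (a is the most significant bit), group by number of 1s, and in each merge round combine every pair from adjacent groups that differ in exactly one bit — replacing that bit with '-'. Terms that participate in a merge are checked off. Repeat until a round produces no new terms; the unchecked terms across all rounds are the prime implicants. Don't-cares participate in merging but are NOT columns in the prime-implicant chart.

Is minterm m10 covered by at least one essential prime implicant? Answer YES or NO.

size-2^0 implicants → 0000(✓)  0001(✓)  0010(✓)  0011(✓)  0100(✓)  0110(✓)  0111(✓)  1001(✓)  1010(✓)  1011(✓)  1100(✓)  1110(✓)
size-2^1 implicants → -001(✓)  -010(✓)  -011(✓)  -100(✓)  -110(✓)  0-00(✓)  0-10(✓)  0-11(✓)  00-0(✓)  00-1(✓)  000-(✓)  001-(✓)  01-0(✓)  011-(✓)  1-10(✓)  10-1(✓)  101-(✓)  11-0(✓)
size-2^2 implicants → --10  -0-1  -01-  -1-0  0--0  0-1-  00--
Unchecked terms (primes): --10, -0-1, -01-, -1-0, 0--0, 0-1-, 00--
Minterm coverage:
  m0 ⊆ 0--0,00--
  m1 ⊆ -0-1,00--
  m2 ⊆ --10,-01-,0--0,0-1-,00--
  m3 ⊆ -0-1,-01-,0-1-,00--
  m4 ⊆ -1-0,0--0
  m6 ⊆ --10,-1-0,0--0,0-1-
  m7 ⊆ 0-1- [E]
  m9 ⊆ -0-1 [E]
  m10 ⊆ --10,-01-
  m11 ⊆ -0-1,-01-
  m12 ⊆ -1-0 [E]
  m14 ⊆ --10,-1-0
E = {-0-1, -1-0, 0-1-}

NO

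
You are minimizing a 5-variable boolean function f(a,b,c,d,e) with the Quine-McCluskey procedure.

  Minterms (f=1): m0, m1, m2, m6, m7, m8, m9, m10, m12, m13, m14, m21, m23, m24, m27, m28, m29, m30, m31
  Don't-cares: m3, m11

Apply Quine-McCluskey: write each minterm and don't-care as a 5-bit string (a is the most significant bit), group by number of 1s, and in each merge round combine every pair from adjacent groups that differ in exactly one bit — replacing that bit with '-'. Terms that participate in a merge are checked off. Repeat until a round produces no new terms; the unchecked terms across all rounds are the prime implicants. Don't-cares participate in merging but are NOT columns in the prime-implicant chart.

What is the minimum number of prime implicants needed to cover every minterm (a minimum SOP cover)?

[col 0] 00000*, 00001*, 00010*, 00011*, 00110*, 00111*, 01000*, 01001*, 01010*, 01011*, 01100*, 01101*, 01110*, 10101*, 10111*, 11000*, 11011*, 11100*, 11101*, 11110*, 11111*
[col 1] -0111, -1000*, -1011, -1100*, -1101*, -1110*, 0-000*, 0-001*, 0-010*, 0-011*, 0-110*, 00-10*, 00-11*, 000-0*, 000-1*, 0000-*, 0001-*, 0011-*, 01-00*, 01-01*, 01-10*, 010-0*, 010-1*, 0100-*, 0101-*, 011-0*, 0110-*, 1-101*, 1-111*, 101-1*, 11-00*, 11-11, 111-0*, 111-1*, 1110-*, 1111-*
[col 2] -1-00, -11-0, -110-, 0--10, 0-0-0*, 0-0-1*, 0-00-*, 0-01-*, 00-1-, 000--*, 01--0, 01-0-, 010--*, 1-1-1, 111--
[col 3] 0-0--
Prime implicants: -0111, -1-00, -1011, -11-0, -110-, 0--10, 0-0--, 00-1-, 01--0, 01-0-, 1-1-1, 11-11, 111--
PI chart (minterm → PIs covering it):
  0 | 0-0--  (sole → essential)
  1 | 0-0--  (sole → essential)
  2 | 0--10,0-0--,00-1-
  6 | 0--10,00-1-
  7 | -0111,00-1-
  8 | -1-00,0-0--,01--0,01-0-
  9 | 0-0--,01-0-
  10 | 0--10,0-0--,01--0
  12 | -1-00,-11-0,-110-,01--0,01-0-
  13 | -110-,01-0-
  14 | -11-0,0--10,01--0
  21 | 1-1-1  (sole → essential)
  23 | -0111,1-1-1
  24 | -1-00  (sole → essential)
  27 | -1011,11-11
  28 | -1-00,-11-0,-110-,111--
  29 | -110-,1-1-1,111--
  30 | -11-0,111--
  31 | 1-1-1,11-11,111--
Essential prime implicants: -1-00, 0-0--, 1-1-1
Petrick residual → -1011, -11-0, -110-, 00-1-
Minimum SOP uses 7 PIs: bd'e' + bc'de + bce' + bcd' + a'c' + a'b'd + ace

7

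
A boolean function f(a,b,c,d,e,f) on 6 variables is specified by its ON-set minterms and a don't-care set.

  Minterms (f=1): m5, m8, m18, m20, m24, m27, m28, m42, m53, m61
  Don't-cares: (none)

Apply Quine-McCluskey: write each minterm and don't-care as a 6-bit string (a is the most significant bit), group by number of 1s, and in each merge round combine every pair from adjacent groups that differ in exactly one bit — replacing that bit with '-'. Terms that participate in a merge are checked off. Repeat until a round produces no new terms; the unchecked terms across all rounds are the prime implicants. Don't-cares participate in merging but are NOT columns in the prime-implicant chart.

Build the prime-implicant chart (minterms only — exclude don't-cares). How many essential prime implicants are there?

7

Round 0: 000101 001000✓ 010010 010100✓ 011000✓ 011011 011100✓ 101010 110101✓ 111101✓
Round 1: 0-1000 01-100 011-00 11-101
PIs = {0-1000, 000101, 01-100, 010010, 011-00, 011011, 101010, 11-101}
Coverage chart:
  m5: 000101 ←essential
  m8: 0-1000 ←essential
  m18: 010010 ←essential
  m20: 01-100 ←essential
  m24: 0-1000,011-00
  m27: 011011 ←essential
  m28: 01-100,011-00
  m42: 101010 ←essential
  m53: 11-101 ←essential
  m61: 11-101 ←essential
Essential: 0-1000, 000101, 01-100, 010010, 011011, 101010, 11-101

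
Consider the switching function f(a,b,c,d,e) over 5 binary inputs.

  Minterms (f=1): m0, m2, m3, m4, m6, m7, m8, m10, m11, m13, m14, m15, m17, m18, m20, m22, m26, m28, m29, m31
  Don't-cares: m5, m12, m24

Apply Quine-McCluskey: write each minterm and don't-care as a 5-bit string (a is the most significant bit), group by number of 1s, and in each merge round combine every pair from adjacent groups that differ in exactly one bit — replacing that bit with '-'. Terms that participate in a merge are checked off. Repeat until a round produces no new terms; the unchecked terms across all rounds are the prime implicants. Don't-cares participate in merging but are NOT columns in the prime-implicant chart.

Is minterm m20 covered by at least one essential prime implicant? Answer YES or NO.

NO

Round 0: 00000✓ 00010✓ 00011✓ 00100✓ 00101✓ 00110✓ 00111✓ 01000✓ 01010✓ 01011✓ 01100✓ 01101✓ 01110✓ 01111✓ 10001 10010✓ 10100✓ 10110✓ 11000✓ 11010✓ 11100✓ 11101✓ 11111✓
Round 1: -0010✓ -0100✓ -0110✓ -1000✓ -1010✓ -1100✓ -1101✓ -1111✓ 0-000✓ 0-010✓ 0-011✓ 0-100✓ 0-101✓ 0-110✓ 0-111✓ 00-00✓ 00-10✓ 00-11✓ 000-0✓ 0001-✓ 001-0✓ 001-1✓ 0010-✓ 0011-✓ 01-00✓ 01-10✓ 01-11✓ 010-0✓ 0101-✓ 011-0✓ 011-1✓ 0110-✓ 0111-✓ 1-010✓ 1-100✓ 10-10✓ 101-0✓ 11-00✓ 110-0✓ 111-1✓ 1110-✓
Round 2: --010 --100 -0-10 -01-0 -1-00 -10-0 -11-1 -110- 0--00✓ 0--10✓ 0--11✓ 0-0-0✓ 0-01-✓ 0-1-0✓ 0-1-1✓ 0-10-✓ 0-11-✓ 00--0✓ 00-1-✓ 001--✓ 01--0✓ 01-1-✓ 011--✓
Round 3: 0---0 0--1- 0-1--
PIs = {--010, --100, -0-10, -01-0, -1-00, -10-0, -11-1, -110-, 0---0, 0--1-, 0-1--, 10001}
Coverage chart:
  m0: 0---0 ←essential
  m2: --010,-0-10,0---0,0--1-
  m3: 0--1- ←essential
  m4: --100,-01-0,0---0,0-1--
  m6: -0-10,-01-0,0---0,0--1-,0-1--
  m7: 0--1-,0-1--
  m8: -1-00,-10-0,0---0
  m10: --010,-10-0,0---0,0--1-
  m11: 0--1- ←essential
  m13: -11-1,-110-,0-1--
  m14: 0---0,0--1-,0-1--
  m15: -11-1,0--1-,0-1--
  m17: 10001 ←essential
  m18: --010,-0-10
  m20: --100,-01-0
  m22: -0-10,-01-0
  m26: --010,-10-0
  m28: --100,-1-00,-110-
  m29: -11-1,-110-
  m31: -11-1 ←essential
Essential: -11-1, 0---0, 0--1-, 10001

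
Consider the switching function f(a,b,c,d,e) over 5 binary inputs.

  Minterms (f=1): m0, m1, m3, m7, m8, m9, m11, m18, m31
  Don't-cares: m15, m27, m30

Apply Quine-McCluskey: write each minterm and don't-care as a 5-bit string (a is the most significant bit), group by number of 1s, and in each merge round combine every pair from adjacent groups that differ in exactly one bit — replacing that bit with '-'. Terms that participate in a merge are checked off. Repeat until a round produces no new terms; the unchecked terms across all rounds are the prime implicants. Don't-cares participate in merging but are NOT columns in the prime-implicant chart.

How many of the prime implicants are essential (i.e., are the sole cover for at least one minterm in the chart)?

[col 0] 00000*, 00001*, 00011*, 00111*, 01000*, 01001*, 01011*, 01111*, 10010, 11011*, 11110*, 11111*
[col 1] -1011*, -1111*, 0-000*, 0-001*, 0-011*, 0-111*, 00-11*, 000-1*, 0000-*, 01-11*, 010-1*, 0100-*, 11-11*, 1111-
[col 2] -1-11, 0--11, 0-0-1, 0-00-
Prime implicants: -1-11, 0--11, 0-0-1, 0-00-, 10010, 1111-
PI chart (minterm → PIs covering it):
  0 | 0-00-  (sole → essential)
  1 | 0-0-1,0-00-
  3 | 0--11,0-0-1
  7 | 0--11  (sole → essential)
  8 | 0-00-  (sole → essential)
  9 | 0-0-1,0-00-
  11 | -1-11,0--11,0-0-1
  18 | 10010  (sole → essential)
  31 | -1-11,1111-
Essential prime implicants: 0--11, 0-00-, 10010

3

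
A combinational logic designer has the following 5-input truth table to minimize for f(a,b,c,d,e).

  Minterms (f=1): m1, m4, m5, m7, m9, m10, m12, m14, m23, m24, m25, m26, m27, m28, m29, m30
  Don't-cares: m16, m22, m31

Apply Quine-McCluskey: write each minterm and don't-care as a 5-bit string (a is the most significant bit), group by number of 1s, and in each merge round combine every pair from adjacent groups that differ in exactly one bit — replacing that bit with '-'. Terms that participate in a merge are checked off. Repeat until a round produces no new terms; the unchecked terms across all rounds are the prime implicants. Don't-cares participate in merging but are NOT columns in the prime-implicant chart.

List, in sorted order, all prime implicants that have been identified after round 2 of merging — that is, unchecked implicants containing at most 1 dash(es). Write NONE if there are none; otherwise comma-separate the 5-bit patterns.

-0111, -1001, 0-001, 0-100, 00-01, 001-1, 0010-, 1-000

Round 0: 00001✓ 00100✓ 00101✓ 00111✓ 01001✓ 01010✓ 01100✓ 01110✓ 10000✓ 10110✓ 10111✓ 11000✓ 11001✓ 11010✓ 11011✓ 11100✓ 11101✓ 11110✓ 11111✓
Round 1: -0111 -1001 -1010✓ -1100✓ -1110✓ 0-001 0-100 00-01 001-1 0010- 01-10✓ 011-0✓ 1-000 1-110✓ 1-111✓ 1011-✓ 11-00✓ 11-01✓ 11-10✓ 11-11✓ 110-0✓ 110-1✓ 1100-✓ 1101-✓ 111-0✓ 111-1✓ 1110-✓ 1111-✓
Round 2: -1-10 -11-0 1-11- 11--0✓ 11--1✓ 11-0-✓ 11-1-✓ 110--✓ 111--✓
Round 3: 11---
PIs = {-0111, -1-10, -1001, -11-0, 0-001, 0-100, 00-01, 001-1, 0010-, 1-000, 1-11-, 11---}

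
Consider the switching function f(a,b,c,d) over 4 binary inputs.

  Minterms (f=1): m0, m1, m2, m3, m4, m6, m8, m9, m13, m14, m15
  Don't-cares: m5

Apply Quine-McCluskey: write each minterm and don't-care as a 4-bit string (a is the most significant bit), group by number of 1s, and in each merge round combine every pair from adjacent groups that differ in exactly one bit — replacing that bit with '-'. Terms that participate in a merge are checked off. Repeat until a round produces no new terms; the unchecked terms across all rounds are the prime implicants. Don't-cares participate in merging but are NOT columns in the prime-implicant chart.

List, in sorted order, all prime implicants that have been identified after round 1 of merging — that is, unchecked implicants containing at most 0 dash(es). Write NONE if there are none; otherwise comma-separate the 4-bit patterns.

NONE

[col 0] 0000*, 0001*, 0010*, 0011*, 0100*, 0101*, 0110*, 1000*, 1001*, 1101*, 1110*, 1111*
[col 1] -000*, -001*, -101*, -110, 0-00*, 0-01*, 0-10*, 00-0*, 00-1*, 000-*, 001-*, 01-0*, 010-*, 1-01*, 100-*, 11-1, 111-
[col 2] --01, -00-, 0--0, 0-0-, 00--
Prime implicants: --01, -00-, -110, 0--0, 0-0-, 00--, 11-1, 111-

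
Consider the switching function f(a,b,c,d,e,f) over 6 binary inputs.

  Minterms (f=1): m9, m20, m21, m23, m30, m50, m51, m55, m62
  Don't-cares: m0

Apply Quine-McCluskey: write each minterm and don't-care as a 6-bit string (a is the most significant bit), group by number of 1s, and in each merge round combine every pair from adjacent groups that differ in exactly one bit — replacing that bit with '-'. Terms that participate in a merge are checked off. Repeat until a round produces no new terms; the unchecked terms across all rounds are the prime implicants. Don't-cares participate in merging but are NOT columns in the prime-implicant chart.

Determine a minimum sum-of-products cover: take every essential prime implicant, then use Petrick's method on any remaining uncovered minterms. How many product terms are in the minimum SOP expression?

5

Round 0: 000000 001001 010100✓ 010101✓ 010111✓ 011110✓ 110010✓ 110011✓ 110111✓ 111110✓
Round 1: -10111 -11110 0101-1 01010- 110-11 11001-
PIs = {-10111, -11110, 000000, 001001, 0101-1, 01010-, 110-11, 11001-}
Coverage chart:
  m9: 001001 ←essential
  m20: 01010- ←essential
  m21: 0101-1,01010-
  m23: -10111,0101-1
  m30: -11110 ←essential
  m50: 11001- ←essential
  m51: 110-11,11001-
  m55: -10111,110-11
  m62: -11110 ←essential
Essential: -11110, 001001, 01010-, 11001-
Petrick residual → -10111
Min cover (5 terms): bc'def + bcdef' + a'b'cd'e'f + a'bc'de' + abc'd'e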